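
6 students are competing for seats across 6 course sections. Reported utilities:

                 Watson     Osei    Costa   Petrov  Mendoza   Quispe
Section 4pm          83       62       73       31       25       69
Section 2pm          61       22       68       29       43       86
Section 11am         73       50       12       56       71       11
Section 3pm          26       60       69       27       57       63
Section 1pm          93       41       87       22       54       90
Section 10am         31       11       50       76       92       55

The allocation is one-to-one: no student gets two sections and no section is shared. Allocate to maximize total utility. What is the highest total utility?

Optimal: Watson→Section 4pm (83 points), Osei→Section 3pm (60 points), Costa→Section 1pm (87 points), Petrov→Section 11am (56 points), Mendoza→Section 10am (92 points), Quispe→Section 2pm (86 points) — total 83+60+87+56+92+86 = 464 points.
Every other assignment is strictly worse.

Max total: 464 points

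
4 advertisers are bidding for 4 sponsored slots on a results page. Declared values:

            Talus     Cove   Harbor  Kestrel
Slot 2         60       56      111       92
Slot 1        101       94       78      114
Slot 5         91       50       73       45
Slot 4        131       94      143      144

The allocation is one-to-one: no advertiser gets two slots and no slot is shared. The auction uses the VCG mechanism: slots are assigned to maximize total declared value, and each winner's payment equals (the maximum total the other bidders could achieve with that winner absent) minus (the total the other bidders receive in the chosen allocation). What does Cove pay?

Efficient allocation: Talus→Slot 5 ($91), Cove→Slot 1 ($94), Harbor→Slot 2 ($111), Kestrel→Slot 4 ($144); total welfare W = $440.
Cove receives Slot 1 at value $94, so the others get W − 94 = $346.
Without Cove: best allocation of the remaining 3 bidders over all 4 slots is Talus→Slot 1 ($101), Harbor→Slot 2 ($111), Kestrel→Slot 4 ($144), total $356.
VCG payment = (others' best without Cove) − (others' welfare with Cove) = 356 − 346 = $10.

Cove pays $10.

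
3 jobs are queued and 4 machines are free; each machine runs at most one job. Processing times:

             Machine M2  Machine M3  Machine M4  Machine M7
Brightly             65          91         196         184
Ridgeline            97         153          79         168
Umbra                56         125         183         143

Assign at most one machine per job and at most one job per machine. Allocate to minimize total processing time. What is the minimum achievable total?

This is the linear assignment problem.
Optimal: Brightly→Machine M3 (91 min), Ridgeline→Machine M4 (79 min), Umbra→Machine M2 (56 min) — total 91+79+56 = 226 min.
Row-greedy (each job in turn takes its cheapest remaining machine) gives 269 min, worse by 43.
Next-best assignment: Brightly→Machine M2, Ridgeline→Machine M4, Umbra→Machine M3 = 269 min.
Every other assignment is strictly worse.

Minimum total: 226 min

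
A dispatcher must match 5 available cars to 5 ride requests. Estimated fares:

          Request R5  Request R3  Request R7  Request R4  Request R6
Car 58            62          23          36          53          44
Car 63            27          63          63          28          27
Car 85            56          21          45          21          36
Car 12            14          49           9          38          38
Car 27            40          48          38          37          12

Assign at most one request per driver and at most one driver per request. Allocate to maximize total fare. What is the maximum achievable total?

Max total: $258

Treat this as an assignment problem: match each driver to one request.
Optimal: Car 58→Request R4 ($53), Car 63→Request R7 ($63), Car 85→Request R5 ($56), Car 12→Request R6 ($38), Car 27→Request R3 ($48) — total 53+63+56+38+48 = $258.
Column-greedy (each request in turn goes to its best remaining driver) gives $220, worse by 38.
Swapping Car 63↔Car 85 (Car 63→Request R5 $27, Car 85→Request R7 $45) loses 47.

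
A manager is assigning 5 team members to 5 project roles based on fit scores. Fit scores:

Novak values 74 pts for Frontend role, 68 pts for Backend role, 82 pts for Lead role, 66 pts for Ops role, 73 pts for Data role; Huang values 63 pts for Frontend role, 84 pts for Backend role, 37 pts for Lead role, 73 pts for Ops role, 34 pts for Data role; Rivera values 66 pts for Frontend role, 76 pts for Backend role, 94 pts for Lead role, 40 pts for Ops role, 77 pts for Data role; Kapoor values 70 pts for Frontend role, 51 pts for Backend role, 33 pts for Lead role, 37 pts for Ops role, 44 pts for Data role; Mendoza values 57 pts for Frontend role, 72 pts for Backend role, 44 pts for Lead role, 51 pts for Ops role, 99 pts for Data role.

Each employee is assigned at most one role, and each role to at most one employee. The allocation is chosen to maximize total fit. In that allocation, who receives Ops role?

Novak receives Ops role.

Optimal: Novak→Ops role (66 pts), Huang→Backend role (84 pts), Rivera→Lead role (94 pts), Kapoor→Frontend role (70 pts), Mendoza→Data role (99 pts) — total 66+84+94+70+99 = 413 pts.
Column-greedy (each role in turn goes to its best remaining employee) gives 347 pts, worse by 66.
Checked against all permutations: 413 pts is optimal.
Novak's own top role is Lead role (82 pts), but forcing Novak→Lead role and reassigning the rest optimally gives only 400 pts — worse by 13.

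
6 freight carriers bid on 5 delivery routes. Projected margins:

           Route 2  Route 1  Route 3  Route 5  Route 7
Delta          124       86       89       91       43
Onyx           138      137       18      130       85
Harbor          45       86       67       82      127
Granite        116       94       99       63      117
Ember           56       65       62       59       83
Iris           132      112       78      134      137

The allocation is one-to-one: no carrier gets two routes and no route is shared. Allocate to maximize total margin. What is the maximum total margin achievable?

Max total: $621k

Optimal: Delta→Route 2 ($124k), Onyx→Route 1 ($137k), Granite→Route 3 ($99k), Iris→Route 5 ($134k), Harbor→Route 7 ($127k) — total 124+137+99+134+127 = $621k.
Column-greedy (each route in turn goes to its best remaining carrier) gives $567k, worse by 54.
Checked against all permutations: $621k is optimal.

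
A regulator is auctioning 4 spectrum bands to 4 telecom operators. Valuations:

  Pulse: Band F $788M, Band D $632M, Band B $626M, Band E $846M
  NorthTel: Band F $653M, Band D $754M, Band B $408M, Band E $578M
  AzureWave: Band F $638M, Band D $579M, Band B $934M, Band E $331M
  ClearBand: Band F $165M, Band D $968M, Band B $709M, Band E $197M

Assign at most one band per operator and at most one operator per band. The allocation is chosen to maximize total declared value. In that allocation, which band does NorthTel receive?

NorthTel receives Band F.

Treat this as an assignment problem: match each operator to one band.
Optimal: Pulse→Band E ($846M), NorthTel→Band F ($653M), AzureWave→Band B ($934M), ClearBand→Band D ($968M) — total 846+653+934+968 = $3401M.
Column-greedy (each band in turn goes to its best remaining operator) gives $3268M, worse by 133.
Next-best assignment: Pulse→Band F, NorthTel→Band E, AzureWave→Band B, ClearBand→Band D = $3268M.
NorthTel's own top band is Band D ($754M), but forcing NorthTel→Band D and reassigning the rest optimally gives only $2947M — worse by 454.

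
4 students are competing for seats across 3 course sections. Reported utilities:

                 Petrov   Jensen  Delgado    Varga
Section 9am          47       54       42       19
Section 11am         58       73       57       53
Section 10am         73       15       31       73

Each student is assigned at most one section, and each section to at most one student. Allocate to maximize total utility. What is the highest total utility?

Maximum total: 193 points

Treat this as an assignment problem: match each student to one section.
Optimal: Petrov→Section 9am (47 points), Jensen→Section 11am (73 points), Varga→Section 10am (73 points) — total 47+73+73 = 193 points.
Column-greedy (each section in turn goes to its best remaining student) gives 185 points, worse by 8.
Swapping Petrov↔Jensen (Petrov→Section 11am 58 points, Jensen→Section 9am 54 points) loses 8.
No other one-to-one assignment exceeds 193 points.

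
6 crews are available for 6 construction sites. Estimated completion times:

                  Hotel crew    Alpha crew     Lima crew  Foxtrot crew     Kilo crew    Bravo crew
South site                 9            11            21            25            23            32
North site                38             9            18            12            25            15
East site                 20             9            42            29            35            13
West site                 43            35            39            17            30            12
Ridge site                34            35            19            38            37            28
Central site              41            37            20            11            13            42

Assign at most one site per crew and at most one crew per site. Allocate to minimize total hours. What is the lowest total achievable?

Minimum total: 74 hours

Optimal: Hotel crew→South site (9 hours), Alpha crew→East site (9 hours), Lima crew→Ridge site (19 hours), Foxtrot crew→North site (12 hours), Kilo crew→Central site (13 hours), Bravo crew→West site (12 hours) — total 9+9+19+12+13+12 = 74 hours.
Min-entry greedy (repeatedly take the single cheapest remaining cell) gives 95 hours, worse by 21.
Swapping Kilo crew↔Hotel crew (Kilo crew→South site 23 hours, Hotel crew→Central site 41 hours) adds 42.
Checked against all permutations: 74 hours is optimal.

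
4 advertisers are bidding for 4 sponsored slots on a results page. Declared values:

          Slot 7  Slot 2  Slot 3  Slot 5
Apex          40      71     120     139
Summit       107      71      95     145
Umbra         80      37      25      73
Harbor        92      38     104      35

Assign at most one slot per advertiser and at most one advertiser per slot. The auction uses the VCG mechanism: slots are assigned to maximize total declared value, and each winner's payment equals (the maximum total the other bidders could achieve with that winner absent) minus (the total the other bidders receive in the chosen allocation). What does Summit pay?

Efficient allocation: Apex→Slot 2 ($71), Summit→Slot 5 ($145), Umbra→Slot 7 ($80), Harbor→Slot 3 ($104); total welfare W = $400.
Summit receives Slot 5 at value $145, so the others get W − 145 = $255.
Without Summit: best allocation of the remaining 3 bidders over all 4 slots is Apex→Slot 5 ($139), Umbra→Slot 7 ($80), Harbor→Slot 3 ($104), total $323.
VCG payment = (others' best without Summit) − (others' welfare with Summit) = 323 − 255 = $68.

Summit pays $68.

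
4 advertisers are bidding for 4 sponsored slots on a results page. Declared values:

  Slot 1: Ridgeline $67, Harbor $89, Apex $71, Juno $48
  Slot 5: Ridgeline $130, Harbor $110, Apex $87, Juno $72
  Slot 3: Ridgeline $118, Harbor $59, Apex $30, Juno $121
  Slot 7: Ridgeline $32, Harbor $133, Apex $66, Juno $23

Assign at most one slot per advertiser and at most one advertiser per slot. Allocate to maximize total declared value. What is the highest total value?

This is the linear assignment problem.
Optimal: Ridgeline→Slot 5 ($130), Harbor→Slot 7 ($133), Apex→Slot 1 ($71), Juno→Slot 3 ($121) — total 130+133+71+121 = $455.
Column-greedy (each slot in turn goes to its best remaining advertiser) gives $406, worse by 49.

Max total: $455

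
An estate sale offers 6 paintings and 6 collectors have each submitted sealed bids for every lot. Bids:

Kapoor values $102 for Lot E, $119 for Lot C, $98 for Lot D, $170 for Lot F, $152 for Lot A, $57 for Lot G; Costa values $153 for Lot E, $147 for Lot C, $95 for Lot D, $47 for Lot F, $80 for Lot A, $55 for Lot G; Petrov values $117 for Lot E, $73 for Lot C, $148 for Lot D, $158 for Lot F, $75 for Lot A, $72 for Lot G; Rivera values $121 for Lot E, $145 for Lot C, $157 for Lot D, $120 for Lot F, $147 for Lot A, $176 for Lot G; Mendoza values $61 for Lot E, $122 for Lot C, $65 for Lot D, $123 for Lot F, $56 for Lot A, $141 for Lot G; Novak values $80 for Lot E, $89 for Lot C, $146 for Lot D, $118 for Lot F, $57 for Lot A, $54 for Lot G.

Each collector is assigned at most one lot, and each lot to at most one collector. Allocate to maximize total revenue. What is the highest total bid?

Max total: $907

This is the linear assignment problem.
Optimal: Kapoor→Lot A ($152), Costa→Lot E ($153), Petrov→Lot F ($158), Rivera→Lot G ($176), Mendoza→Lot C ($122), Novak→Lot D ($146) — total 152+153+158+176+122+146 = $907.
Row-greedy (each collector in turn takes its best remaining lot) gives $826, worse by 81.
Next-best assignment: Kapoor→Lot A, Costa→Lot E, Petrov→Lot F, Rivera→Lot C, Mendoza→Lot G, Novak→Lot D = $895.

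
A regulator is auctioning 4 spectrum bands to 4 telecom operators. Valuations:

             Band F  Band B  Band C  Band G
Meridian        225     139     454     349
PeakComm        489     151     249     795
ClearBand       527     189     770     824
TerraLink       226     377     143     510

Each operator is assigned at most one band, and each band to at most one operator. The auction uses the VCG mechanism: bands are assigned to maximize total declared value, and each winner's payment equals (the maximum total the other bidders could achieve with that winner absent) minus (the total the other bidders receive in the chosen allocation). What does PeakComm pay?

Efficient allocation: Meridian→Band F ($225M), PeakComm→Band G ($795M), ClearBand→Band C ($770M), TerraLink→Band B ($377M); total welfare W = $2167M.
PeakComm receives Band G at value $795M, so the others get W − 795 = $1372M.
Without PeakComm: best allocation of the remaining 3 bidders over all 4 bands is Meridian→Band C ($454M), ClearBand→Band G ($824M), TerraLink→Band B ($377M), total $1655M.
VCG payment = (others' best without PeakComm) − (others' welfare with PeakComm) = 1655 − 1372 = $283M.

PeakComm pays $283M.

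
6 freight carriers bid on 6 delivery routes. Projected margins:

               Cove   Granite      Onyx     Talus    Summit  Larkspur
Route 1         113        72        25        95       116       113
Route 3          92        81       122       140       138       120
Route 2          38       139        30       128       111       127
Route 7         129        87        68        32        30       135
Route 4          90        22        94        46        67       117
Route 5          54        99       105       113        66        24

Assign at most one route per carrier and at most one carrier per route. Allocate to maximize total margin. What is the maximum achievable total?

Optimal: Cove→Route 7 ($129k), Granite→Route 2 ($139k), Onyx→Route 5 ($105k), Talus→Route 3 ($140k), Summit→Route 1 ($116k), Larkspur→Route 4 ($117k) — total 129+139+105+140+116+117 = $746k.
Max-entry greedy (repeatedly take the single best remaining cell) gives $725k, worse by 21.
Next-best assignment: Cove→Route 7, Granite→Route 2, Onyx→Route 3, Talus→Route 5, Summit→Route 1, Larkspur→Route 4 = $736k.
Swapping Cove↔Summit (Cove→Route 1 $113k, Summit→Route 7 $30k) loses 102.

Max total: $746k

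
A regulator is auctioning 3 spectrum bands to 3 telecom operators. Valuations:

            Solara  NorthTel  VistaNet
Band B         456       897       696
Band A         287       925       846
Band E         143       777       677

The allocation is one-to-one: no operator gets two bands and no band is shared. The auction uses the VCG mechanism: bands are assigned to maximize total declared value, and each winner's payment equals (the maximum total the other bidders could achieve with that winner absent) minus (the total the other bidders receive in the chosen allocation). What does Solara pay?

Efficient allocation: Solara→Band B ($456M), NorthTel→Band E ($777M), VistaNet→Band A ($846M); total welfare W = $2079M.
Solara receives Band B at value $456M, so the others get W − 456 = $1623M.
Without Solara: best allocation of the remaining 2 bidders over all 3 bands is NorthTel→Band B ($897M), VistaNet→Band A ($846M), total $1743M.
VCG payment = (others' best without Solara) − (others' welfare with Solara) = 1743 − 1623 = $120M.

Solara pays $120M.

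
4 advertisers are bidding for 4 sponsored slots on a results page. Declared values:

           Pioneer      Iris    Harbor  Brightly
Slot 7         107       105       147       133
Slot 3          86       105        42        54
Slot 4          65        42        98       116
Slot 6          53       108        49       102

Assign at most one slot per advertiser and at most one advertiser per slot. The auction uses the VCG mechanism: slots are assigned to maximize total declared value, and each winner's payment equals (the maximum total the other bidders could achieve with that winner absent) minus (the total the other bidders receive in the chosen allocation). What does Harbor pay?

Harbor pays $21.

Efficient allocation: Pioneer→Slot 3 ($86), Iris→Slot 6 ($108), Harbor→Slot 7 ($147), Brightly→Slot 4 ($116); total welfare W = $457.
Harbor receives Slot 7 at value $147, so the others get W − 147 = $310.
Without Harbor: best allocation of the remaining 3 bidders over all 4 slots is Pioneer→Slot 7 ($107), Iris→Slot 6 ($108), Brightly→Slot 4 ($116), total $331.
VCG payment = (others' best without Harbor) − (others' welfare with Harbor) = 331 − 310 = $21.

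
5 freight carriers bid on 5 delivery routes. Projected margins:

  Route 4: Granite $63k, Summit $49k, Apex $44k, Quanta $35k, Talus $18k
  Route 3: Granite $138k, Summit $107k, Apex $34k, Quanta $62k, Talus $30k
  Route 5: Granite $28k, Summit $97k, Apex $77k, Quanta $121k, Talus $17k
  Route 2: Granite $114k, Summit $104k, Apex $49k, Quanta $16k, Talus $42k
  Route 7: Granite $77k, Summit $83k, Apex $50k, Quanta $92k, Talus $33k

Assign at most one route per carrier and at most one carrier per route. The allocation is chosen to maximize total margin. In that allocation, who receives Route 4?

Apex receives Route 4.

Optimal: Granite→Route 3 ($138k), Summit→Route 2 ($104k), Apex→Route 4 ($44k), Quanta→Route 5 ($121k), Talus→Route 7 ($33k) — total 138+104+44+121+33 = $440k.
Column-greedy (each route in turn goes to its best remaining carrier) gives $373k, worse by 67.
Swapping Apex↔Summit (Apex→Route 2 $49k, Summit→Route 4 $49k) loses 50.
Every other assignment is strictly worse.
Apex's own top route is Route 5 ($77k), but forcing Apex→Route 5 and reassigning the rest optimally gives only $429k — worse by 11.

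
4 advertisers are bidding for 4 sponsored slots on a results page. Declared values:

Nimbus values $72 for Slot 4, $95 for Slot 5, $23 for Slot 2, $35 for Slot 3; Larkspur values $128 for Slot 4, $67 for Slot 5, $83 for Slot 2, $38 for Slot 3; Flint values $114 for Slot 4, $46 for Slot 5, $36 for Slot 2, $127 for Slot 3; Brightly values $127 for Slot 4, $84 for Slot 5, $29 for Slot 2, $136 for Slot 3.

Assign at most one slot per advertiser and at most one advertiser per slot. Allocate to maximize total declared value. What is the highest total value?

Treat this as an assignment problem: match each advertiser to one slot.
Optimal: Nimbus→Slot 5 ($95), Larkspur→Slot 2 ($83), Flint→Slot 3 ($127), Brightly→Slot 4 ($127) — total 95+83+127+127 = $432.
Row-greedy (each advertiser in turn takes its best remaining slot) gives $379, worse by 53.
Next-best assignment: Nimbus→Slot 5, Larkspur→Slot 2, Flint→Slot 4, Brightly→Slot 3 = $428.

Max total: $432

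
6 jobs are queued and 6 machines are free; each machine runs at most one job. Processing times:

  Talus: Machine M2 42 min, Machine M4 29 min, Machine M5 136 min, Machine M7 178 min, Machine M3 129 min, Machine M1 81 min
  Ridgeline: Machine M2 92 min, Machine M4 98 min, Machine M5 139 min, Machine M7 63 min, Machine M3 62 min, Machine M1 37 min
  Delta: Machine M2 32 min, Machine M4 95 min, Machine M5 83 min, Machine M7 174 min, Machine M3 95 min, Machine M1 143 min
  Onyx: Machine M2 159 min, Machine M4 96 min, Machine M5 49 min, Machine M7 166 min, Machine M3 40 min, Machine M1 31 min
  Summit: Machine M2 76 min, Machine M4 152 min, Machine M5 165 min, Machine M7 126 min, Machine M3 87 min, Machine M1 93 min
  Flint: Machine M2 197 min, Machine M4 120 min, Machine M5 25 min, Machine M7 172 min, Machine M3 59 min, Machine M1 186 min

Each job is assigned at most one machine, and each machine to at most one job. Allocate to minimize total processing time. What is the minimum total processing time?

Optimal: Talus→Machine M4 (29 min), Ridgeline→Machine M7 (63 min), Delta→Machine M2 (32 min), Onyx→Machine M1 (31 min), Summit→Machine M3 (87 min), Flint→Machine M5 (25 min) — total 29+63+32+31+87+25 = 267 min.
Column-greedy (each machine in turn goes to its cheapest remaining job) gives 282 min, worse by 15.
Next-best assignment: Talus→Machine M4, Ridgeline→Machine M7, Delta→Machine M2, Onyx→Machine M3, Summit→Machine M1, Flint→Machine M5 = 282 min.

Min total: 267 min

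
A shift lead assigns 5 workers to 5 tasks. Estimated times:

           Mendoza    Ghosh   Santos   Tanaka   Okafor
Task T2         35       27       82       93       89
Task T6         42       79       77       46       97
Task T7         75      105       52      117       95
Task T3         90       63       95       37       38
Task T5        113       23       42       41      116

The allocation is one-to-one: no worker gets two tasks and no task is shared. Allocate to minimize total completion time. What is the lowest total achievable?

Treat this as an assignment problem: match each worker to one task.
Optimal: Mendoza→Task T2 (35 min), Ghosh→Task T5 (23 min), Santos→Task T7 (52 min), Tanaka→Task T6 (46 min), Okafor→Task T3 (38 min) — total 35+23+52+46+38 = 194 min.
Min-entry greedy (repeatedly take the single cheapest remaining cell) gives 244 min, worse by 50.

Minimum total: 194 min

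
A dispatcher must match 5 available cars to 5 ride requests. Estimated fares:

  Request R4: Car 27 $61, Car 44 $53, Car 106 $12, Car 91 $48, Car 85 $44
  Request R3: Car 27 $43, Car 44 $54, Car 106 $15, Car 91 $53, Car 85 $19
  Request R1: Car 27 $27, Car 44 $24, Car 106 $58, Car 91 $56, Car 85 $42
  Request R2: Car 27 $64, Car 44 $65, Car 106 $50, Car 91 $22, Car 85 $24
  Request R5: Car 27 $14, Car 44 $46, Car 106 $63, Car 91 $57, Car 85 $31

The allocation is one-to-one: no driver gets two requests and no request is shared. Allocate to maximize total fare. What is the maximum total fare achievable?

Maximum total: $284

Optimal: Car 27→Request R4 ($61), Car 44→Request R2 ($65), Car 106→Request R5 ($63), Car 91→Request R3 ($53), Car 85→Request R1 ($42) — total 61+65+63+53+42 = $284.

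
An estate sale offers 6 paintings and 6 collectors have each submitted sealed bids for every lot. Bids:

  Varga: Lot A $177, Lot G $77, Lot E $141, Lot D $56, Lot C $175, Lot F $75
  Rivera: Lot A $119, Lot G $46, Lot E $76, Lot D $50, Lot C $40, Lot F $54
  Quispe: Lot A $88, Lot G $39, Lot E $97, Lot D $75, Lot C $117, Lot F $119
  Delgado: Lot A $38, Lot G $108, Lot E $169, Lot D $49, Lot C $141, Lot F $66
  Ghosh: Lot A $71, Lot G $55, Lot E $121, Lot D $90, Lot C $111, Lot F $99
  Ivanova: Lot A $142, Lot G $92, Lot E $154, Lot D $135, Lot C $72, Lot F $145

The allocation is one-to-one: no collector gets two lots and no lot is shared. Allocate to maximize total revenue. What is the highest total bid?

Maximum total: $777

Treat this as an assignment problem: match each collector to one lot.
Optimal: Varga→Lot C ($175), Rivera→Lot A ($119), Quispe→Lot F ($119), Delgado→Lot G ($108), Ghosh→Lot E ($121), Ivanova→Lot D ($135) — total 175+119+119+108+121+135 = $777.
Column-greedy (each lot in turn goes to its best remaining collector) gives $700, worse by 77.
Next-best assignment: Varga→Lot C, Rivera→Lot A, Quispe→Lot F, Delgado→Lot E, Ghosh→Lot G, Ivanova→Lot D = $772.
No other one-to-one assignment exceeds $777.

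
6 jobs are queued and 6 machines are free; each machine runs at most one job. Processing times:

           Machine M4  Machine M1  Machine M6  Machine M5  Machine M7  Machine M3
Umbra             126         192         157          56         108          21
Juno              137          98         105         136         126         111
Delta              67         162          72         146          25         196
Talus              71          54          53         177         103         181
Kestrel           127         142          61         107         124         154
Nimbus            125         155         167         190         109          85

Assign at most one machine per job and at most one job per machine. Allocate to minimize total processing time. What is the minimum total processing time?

Min total: 396 min

Treat this as an assignment problem: match each job to one machine.
Optimal: Umbra→Machine M5 (56 min), Juno→Machine M1 (98 min), Delta→Machine M7 (25 min), Talus→Machine M4 (71 min), Kestrel→Machine M6 (61 min), Nimbus→Machine M3 (85 min) — total 56+98+25+71+61+85 = 396 min.
Min-entry greedy (repeatedly take the single cheapest remaining cell) gives 429 min, worse by 33.
Swapping Kestrel↔Juno (Kestrel→Machine M1 142 min, Juno→Machine M6 105 min) adds 88.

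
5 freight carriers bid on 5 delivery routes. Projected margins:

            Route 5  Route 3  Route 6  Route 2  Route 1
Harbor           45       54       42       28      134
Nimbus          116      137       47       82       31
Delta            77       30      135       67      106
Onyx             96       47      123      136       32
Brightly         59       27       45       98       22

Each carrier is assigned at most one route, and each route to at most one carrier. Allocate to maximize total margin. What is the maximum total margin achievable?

Maximum total: $601k

Optimal: Harbor→Route 1 ($134k), Nimbus→Route 3 ($137k), Delta→Route 6 ($135k), Onyx→Route 2 ($136k), Brightly→Route 5 ($59k) — total 134+137+135+136+59 = $601k.
Column-greedy (each route in turn goes to its best remaining carrier) gives $463k, worse by 138.
Swapping Delta↔Onyx (Delta→Route 2 $67k, Onyx→Route 6 $123k) loses 81.
Every other assignment is strictly worse.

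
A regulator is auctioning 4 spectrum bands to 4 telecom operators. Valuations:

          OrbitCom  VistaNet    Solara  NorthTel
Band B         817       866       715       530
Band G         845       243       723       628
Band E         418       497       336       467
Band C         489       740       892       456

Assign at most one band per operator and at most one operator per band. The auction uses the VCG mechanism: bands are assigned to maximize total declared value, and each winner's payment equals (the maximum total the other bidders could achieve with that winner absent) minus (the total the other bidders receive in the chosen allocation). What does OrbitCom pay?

OrbitCom pays $161M.

Efficient allocation: OrbitCom→Band G ($845M), VistaNet→Band B ($866M), Solara→Band C ($892M), NorthTel→Band E ($467M); total welfare W = $3070M.
OrbitCom receives Band G at value $845M, so the others get W − 845 = $2225M.
Without OrbitCom: best allocation of the remaining 3 bidders over all 4 bands is VistaNet→Band B ($866M), Solara→Band C ($892M), NorthTel→Band G ($628M), total $2386M.
VCG payment = (others' best without OrbitCom) − (others' welfare with OrbitCom) = 2386 − 2225 = $161M.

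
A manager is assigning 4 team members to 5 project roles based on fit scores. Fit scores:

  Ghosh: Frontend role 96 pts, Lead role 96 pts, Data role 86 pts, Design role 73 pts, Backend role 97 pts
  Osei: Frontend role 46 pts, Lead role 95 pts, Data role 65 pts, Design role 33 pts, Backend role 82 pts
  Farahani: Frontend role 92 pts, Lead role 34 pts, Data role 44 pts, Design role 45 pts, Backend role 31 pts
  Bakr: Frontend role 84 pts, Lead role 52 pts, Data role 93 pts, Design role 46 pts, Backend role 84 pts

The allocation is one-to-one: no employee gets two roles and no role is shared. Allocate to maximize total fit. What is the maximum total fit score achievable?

This is the linear assignment problem.
Optimal: Ghosh→Backend role (97 pts), Osei→Lead role (95 pts), Farahani→Frontend role (92 pts), Bakr→Data role (93 pts) — total 97+95+92+93 = 377 pts.
Column-greedy (each role in turn goes to its best remaining employee) gives 329 pts, worse by 48.
Next-best assignment: Ghosh→Lead role, Osei→Backend role, Farahani→Frontend role, Bakr→Data role = 363 pts.
Swapping Ghosh↔Bakr (Ghosh→Data role 86 pts, Bakr→Backend role 84 pts) loses 20.
Every other assignment is strictly worse.

Max total: 377 pts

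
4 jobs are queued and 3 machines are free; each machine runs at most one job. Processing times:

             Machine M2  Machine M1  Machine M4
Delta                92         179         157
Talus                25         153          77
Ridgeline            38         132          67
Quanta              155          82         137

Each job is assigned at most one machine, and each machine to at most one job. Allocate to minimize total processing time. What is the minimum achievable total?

Min total: 174 min

Optimal: Talus→Machine M2 (25 min), Quanta→Machine M1 (82 min), Ridgeline→Machine M4 (67 min) — total 25+82+67 = 174 min.
Row-greedy (each job in turn takes its cheapest remaining machine) gives 301 min, worse by 127.
Next-best assignment: Ridgeline→Machine M2, Quanta→Machine M1, Talus→Machine M4 = 197 min.
Swapping Ridgeline↔Quanta (Ridgeline→Machine M1 132 min, Quanta→Machine M4 137 min) adds 120.
Checked against all permutations: 174 min is optimal.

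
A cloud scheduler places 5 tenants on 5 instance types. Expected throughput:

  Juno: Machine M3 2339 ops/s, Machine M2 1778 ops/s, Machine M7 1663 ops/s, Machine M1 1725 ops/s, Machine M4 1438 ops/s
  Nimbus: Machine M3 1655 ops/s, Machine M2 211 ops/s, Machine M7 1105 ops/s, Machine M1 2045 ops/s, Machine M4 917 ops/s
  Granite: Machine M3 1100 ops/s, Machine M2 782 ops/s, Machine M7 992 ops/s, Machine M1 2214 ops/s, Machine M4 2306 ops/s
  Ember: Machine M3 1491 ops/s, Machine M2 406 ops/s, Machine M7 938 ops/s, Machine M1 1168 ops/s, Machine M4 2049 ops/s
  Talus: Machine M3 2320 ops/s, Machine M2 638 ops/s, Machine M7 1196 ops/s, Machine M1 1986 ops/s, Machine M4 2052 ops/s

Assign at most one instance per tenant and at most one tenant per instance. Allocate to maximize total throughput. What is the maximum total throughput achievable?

Optimal: Juno→Machine M2 (1778 ops/s), Nimbus→Machine M7 (1105 ops/s), Granite→Machine M1 (2214 ops/s), Ember→Machine M4 (2049 ops/s), Talus→Machine M3 (2320 ops/s) — total 1778+1105+2214+2049+2320 = 9466 ops/s.
Row-greedy (each tenant in turn takes its best remaining instance) gives 8266 ops/s, worse by 1200.
Swapping Nimbus↔Talus (Nimbus→Machine M3 1655 ops/s, Talus→Machine M7 1196 ops/s) loses 574.
Every other assignment is strictly worse.

Max total: 9466 ops/s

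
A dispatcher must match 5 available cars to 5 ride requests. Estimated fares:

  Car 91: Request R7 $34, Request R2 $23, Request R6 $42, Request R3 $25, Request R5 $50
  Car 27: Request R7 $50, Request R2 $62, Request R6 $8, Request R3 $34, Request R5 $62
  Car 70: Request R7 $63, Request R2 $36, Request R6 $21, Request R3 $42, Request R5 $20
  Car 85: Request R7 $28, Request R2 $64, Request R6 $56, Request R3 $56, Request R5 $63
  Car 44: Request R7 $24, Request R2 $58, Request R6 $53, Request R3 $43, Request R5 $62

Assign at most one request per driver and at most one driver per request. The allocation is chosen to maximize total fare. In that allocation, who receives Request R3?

Optimal: Car 91→Request R6 ($42), Car 27→Request R2 ($62), Car 70→Request R7 ($63), Car 85→Request R3 ($56), Car 44→Request R5 ($62) — total 42+62+63+56+62 = $285.
Row-greedy (each driver in turn takes its best remaining request) gives $274, worse by 11.
Swapping Car 27↔Car 91 (Car 27→Request R6 $8, Car 91→Request R2 $23) loses 73.
Car 85's own top request is Request R2 ($64), but forcing Car 85→Request R2 and reassigning the rest optimally gives only $274 — worse by 11.

Car 85 receives Request R3.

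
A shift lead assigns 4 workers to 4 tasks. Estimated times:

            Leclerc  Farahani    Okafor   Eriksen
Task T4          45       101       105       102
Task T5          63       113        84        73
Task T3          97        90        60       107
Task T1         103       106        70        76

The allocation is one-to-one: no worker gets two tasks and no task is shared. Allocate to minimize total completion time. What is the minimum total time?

Optimal: Leclerc→Task T4 (45 min), Farahani→Task T3 (90 min), Okafor→Task T1 (70 min), Eriksen→Task T5 (73 min) — total 45+90+70+73 = 278 min.
Min-entry greedy (repeatedly take the single cheapest remaining cell) gives 284 min, worse by 6.

Min total: 278 min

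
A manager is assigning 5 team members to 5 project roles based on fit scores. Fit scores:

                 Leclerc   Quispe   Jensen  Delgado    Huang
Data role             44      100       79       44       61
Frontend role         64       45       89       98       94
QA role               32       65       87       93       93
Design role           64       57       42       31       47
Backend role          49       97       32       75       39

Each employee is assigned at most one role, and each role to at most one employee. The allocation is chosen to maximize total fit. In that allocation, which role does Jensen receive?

Optimal: Leclerc→Design role (64 pts), Quispe→Backend role (97 pts), Jensen→Data role (79 pts), Delgado→Frontend role (98 pts), Huang→QA role (93 pts) — total 64+97+79+98+93 = 431 pts.
Row-greedy (each employee in turn takes its best remaining role) gives 373 pts, worse by 58.
Next-best assignment: Leclerc→Design role, Quispe→Backend role, Jensen→Data role, Delgado→QA role, Huang→Frontend role = 427 pts.
Jensen's own top role is Frontend role (89 pts), but forcing Jensen→Frontend role and reassigning the rest optimally gives only 421 pts — worse by 10.

Jensen receives Data role.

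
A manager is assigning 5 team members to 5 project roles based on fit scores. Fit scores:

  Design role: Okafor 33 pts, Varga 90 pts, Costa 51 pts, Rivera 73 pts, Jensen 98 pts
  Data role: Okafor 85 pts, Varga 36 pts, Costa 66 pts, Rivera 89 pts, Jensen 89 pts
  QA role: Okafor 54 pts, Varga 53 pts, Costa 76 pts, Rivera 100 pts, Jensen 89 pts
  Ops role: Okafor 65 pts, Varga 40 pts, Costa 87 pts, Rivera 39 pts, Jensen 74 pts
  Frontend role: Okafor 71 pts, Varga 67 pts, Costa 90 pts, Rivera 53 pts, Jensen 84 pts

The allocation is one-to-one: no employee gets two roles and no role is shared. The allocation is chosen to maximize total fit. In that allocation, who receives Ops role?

Costa receives Ops role.

This is the linear assignment problem.
Optimal: Okafor→Data role (85 pts), Varga→Design role (90 pts), Costa→Ops role (87 pts), Rivera→QA role (100 pts), Jensen→Frontend role (84 pts) — total 85+90+87+100+84 = 446 pts.
Row-greedy (each employee in turn takes its best remaining role) gives 439 pts, worse by 7.
Costa's own top role is Frontend role (90 pts), but forcing Costa→Frontend role and reassigning the rest optimally gives only 439 pts — worse by 7.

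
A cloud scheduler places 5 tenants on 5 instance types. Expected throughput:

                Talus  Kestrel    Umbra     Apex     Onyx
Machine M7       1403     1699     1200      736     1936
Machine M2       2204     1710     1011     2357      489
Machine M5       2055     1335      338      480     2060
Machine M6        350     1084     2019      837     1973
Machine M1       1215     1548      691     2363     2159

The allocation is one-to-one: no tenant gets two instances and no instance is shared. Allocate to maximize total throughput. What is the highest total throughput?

Optimal: Talus→Machine M2 (2204 ops/s), Kestrel→Machine M7 (1699 ops/s), Umbra→Machine M6 (2019 ops/s), Apex→Machine M1 (2363 ops/s), Onyx→Machine M5 (2060 ops/s) — total 2204+1699+2019+2363+2060 = 10345 ops/s.
Column-greedy (each instance in turn goes to its best remaining tenant) gives 9915 ops/s, worse by 430.

Maximum total: 10345 ops/s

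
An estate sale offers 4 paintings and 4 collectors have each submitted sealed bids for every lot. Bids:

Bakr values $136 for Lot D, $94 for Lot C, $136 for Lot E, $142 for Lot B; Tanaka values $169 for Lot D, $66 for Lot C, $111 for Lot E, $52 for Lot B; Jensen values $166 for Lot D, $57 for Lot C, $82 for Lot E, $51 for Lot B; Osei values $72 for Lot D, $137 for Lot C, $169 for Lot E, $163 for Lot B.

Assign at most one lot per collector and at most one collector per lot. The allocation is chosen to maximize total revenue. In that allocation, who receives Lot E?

Tanaka receives Lot E.

Optimal: Bakr→Lot B ($142), Tanaka→Lot E ($111), Jensen→Lot D ($166), Osei→Lot C ($137) — total 142+111+166+137 = $556.
Max-entry greedy (repeatedly take the single best remaining cell) gives $537, worse by 19.
Next-best assignment: Bakr→Lot B, Tanaka→Lot C, Jensen→Lot D, Osei→Lot E = $543.
Swapping Osei↔Jensen (Osei→Lot D $72, Jensen→Lot C $57) loses 174.
Checked against all permutations: $556 is optimal.
Tanaka's own top lot is Lot D ($169), but forcing Tanaka→Lot D and reassigning the rest optimally gives only $537 — worse by 19.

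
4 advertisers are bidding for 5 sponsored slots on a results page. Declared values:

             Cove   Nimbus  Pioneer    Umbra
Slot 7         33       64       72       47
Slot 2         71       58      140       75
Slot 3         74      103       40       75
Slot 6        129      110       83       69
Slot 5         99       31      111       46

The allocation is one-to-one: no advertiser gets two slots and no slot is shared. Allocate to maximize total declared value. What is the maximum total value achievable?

Treat this as an assignment problem: match each advertiser to one slot.
Optimal: Cove→Slot 5 ($99), Nimbus→Slot 6 ($110), Pioneer→Slot 2 ($140), Umbra→Slot 3 ($75) — total 99+110+140+75 = $424.
Column-greedy (each slot in turn goes to its best remaining advertiser) gives $379, worse by 45.
Next-best assignment: Cove→Slot 6, Nimbus→Slot 3, Pioneer→Slot 2, Umbra→Slot 7 = $419.

Maximum total: $424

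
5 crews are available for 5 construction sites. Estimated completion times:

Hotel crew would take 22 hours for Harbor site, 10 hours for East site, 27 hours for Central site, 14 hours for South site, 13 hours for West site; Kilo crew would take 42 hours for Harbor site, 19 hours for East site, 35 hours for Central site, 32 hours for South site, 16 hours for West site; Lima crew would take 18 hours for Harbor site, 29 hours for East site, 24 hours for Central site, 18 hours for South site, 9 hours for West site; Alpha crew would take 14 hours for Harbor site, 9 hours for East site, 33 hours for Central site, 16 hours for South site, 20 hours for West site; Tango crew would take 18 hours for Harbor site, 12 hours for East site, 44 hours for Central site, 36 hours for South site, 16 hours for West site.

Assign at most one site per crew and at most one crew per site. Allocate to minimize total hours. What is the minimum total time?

Minimum total: 80 hours

Optimal: Hotel crew→South site (14 hours), Kilo crew→West site (16 hours), Lima crew→Central site (24 hours), Alpha crew→Harbor site (14 hours), Tango crew→East site (12 hours) — total 14+16+24+14+12 = 80 hours.
Min-entry greedy (repeatedly take the single cheapest remaining cell) gives 85 hours, worse by 5.
Checked against all permutations: 80 hours is optimal.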